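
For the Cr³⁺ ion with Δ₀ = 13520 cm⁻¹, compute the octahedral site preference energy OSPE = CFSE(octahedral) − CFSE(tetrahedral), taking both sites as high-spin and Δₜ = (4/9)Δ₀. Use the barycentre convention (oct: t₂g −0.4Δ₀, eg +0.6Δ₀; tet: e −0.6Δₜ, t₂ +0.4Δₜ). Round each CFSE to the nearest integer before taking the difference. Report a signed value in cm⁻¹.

-11417

Cr³⁺: group 6, so d-count = 6 − 3 = 3.
Octahedral (high-spin): t₂g³ eg⁰, CFSE = 3(−0.4) + 0(+0.6) = -1.2Δ₀ = -1.2 × 13520 = -16224 cm⁻¹.
Tetrahedral e² t₂¹ gives -0.8Δₜ = -0.8 × (4/9) × 13520 = -4807 cm⁻¹.
OSPE = CFSE(oct) − CFSE(tet) = -16224 − (-4807) = -11417 cm⁻¹.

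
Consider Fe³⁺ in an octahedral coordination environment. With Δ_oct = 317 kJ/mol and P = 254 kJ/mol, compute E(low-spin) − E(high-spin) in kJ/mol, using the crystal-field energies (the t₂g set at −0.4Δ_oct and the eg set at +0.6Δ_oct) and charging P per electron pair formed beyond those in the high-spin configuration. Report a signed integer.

Fe is in group 8, so Fe³⁺ is d⁵ (8 − 3 = 5).
High-spin d⁵ fills as t₂g³ eg² with CFSE 3(−0.4) + 2(+0.6) = 0.0Δ_oct = 0 kJ/mol.
Low-spin: t₂g⁵ eg⁰, orbital CFSE = -2.0Δ_oct = -634 kJ/mol; plus 2 excess pairs × P = +508 kJ/mol; total -126 kJ/mol.
The difference is -126 − (0) = -126 kJ/mol, so low-spin lies lower.

-126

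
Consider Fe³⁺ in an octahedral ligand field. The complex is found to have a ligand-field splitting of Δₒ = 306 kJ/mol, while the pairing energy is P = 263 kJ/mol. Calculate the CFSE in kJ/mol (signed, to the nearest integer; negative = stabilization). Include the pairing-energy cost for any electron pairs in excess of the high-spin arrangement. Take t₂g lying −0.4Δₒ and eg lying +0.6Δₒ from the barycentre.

Group 8 minus oxidation state +3 gives a d⁵ configuration for Fe³⁺.
Since Δₒ = 306 kJ/mol > P = 263 kJ/mol, the complex adopts the low-spin configuration.
Configuration: t₂g⁵ eg⁰.
Orbital CFSE = -2.0Δₒ = -2.0 × 306 = -612 kJ/mol.
Excess pairs vs high-spin: 2 − 0 = 2; pairing cost = +526 kJ/mol.
Net CFSE = -612 + 526 = -86 kJ/mol.

-86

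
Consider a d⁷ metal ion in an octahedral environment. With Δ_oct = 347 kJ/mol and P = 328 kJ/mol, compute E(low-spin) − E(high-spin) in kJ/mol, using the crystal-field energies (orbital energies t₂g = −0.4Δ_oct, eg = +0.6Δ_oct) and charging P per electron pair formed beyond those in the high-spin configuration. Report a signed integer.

High-spin d⁷ fills as t₂g⁵ eg² with CFSE 5(−0.4) + 2(+0.6) = -0.8Δ_oct = -278 kJ/mol.
Low-spin t₂g⁶ eg¹ gives -1.8Δ_oct = -625 kJ/mol, but forming 1 extra pair costs 1P = 328 kJ/mol, so E(LS) = -625 + 328 = -297 kJ/mol.
Thus E(LS) − E(HS) = -19 kJ/mol.

-19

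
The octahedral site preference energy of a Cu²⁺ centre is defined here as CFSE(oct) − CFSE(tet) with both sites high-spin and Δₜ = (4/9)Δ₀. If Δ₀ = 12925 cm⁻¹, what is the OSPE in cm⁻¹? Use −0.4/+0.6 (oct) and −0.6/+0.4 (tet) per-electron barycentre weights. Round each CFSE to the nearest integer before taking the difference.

-5457

Group 11 minus oxidation state +2 gives a d⁹ configuration for Cu²⁺.
Octahedral (high-spin): t2g^6 e_g^3, CFSE = 6(−0.4) + 3(+0.6) = -0.6Δ₀ = -0.6 × 12925 = -7755 cm⁻¹.
In a tetrahedral site the filling is e^4 t2^5: CFSE(tet) = -0.4Δₜ = -0.4 × (4/9)(12925) = -2298 cm⁻¹.
Subtracting, OSPE = -7755 − (-2298) = -5457 cm⁻¹.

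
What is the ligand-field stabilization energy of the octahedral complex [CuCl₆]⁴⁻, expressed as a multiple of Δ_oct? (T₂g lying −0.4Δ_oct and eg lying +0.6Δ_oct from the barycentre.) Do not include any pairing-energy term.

-0.6 Δ_oct

Each Cl⁻ contributes -1; 6 × (-1) = -6. With overall charge -4, Cu is in the +2 oxidation state.
Group 11 minus oxidation state +2 gives a d⁹ configuration for Cu²⁺.
For octahedral d⁹ the high- and low-spin configurations coincide.
Configuration: t₂g⁶ eg³.
CFSE = 6(-0.4Δ_oct) + 3(0.6Δ_oct) = -2.4Δ_oct + 1.8Δ_oct = -0.6Δ_oct.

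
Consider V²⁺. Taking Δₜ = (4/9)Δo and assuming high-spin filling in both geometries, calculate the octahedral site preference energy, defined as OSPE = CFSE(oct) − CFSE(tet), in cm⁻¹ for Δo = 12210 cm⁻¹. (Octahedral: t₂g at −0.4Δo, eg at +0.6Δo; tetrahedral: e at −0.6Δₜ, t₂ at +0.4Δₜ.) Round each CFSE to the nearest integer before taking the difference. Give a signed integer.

-10311

V is in group 5, so V²⁺ is d³ (5 − 2 = 3).
Octahedral high-spin t₂g³ eg⁰: CFSE = -1.2 × 12210 = -14652 cm⁻¹.
Tetrahedral: e² t₂¹, CFSE = 2(−0.6) + 1(+0.4) = -0.8Δₜ = -0.8 × (4/9) × 12210 = -4341 cm⁻¹.
OSPE = -14652 − (-4341) = -10311 cm⁻¹.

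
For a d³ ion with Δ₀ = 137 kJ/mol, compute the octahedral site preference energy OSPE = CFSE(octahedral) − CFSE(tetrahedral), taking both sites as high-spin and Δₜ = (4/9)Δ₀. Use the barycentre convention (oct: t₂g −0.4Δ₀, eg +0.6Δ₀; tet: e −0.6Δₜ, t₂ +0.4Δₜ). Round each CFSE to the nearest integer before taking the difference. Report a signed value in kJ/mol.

Octahedral high-spin t₂g³ eg⁰: CFSE = -1.2 × 137 = -164 kJ/mol.
Tetrahedral e² t₂¹ gives -0.8Δₜ = -0.8 × (4/9) × 137 = -49 kJ/mol.
Subtracting, OSPE = -164 − (-49) = -115 kJ/mol.

-115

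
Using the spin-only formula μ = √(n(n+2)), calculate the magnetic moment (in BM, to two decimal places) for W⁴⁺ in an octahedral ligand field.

2.83 BM

Group 6 minus oxidation state +4 gives a d² configuration for W⁴⁺.
Configuration: t₂g² eg⁰ → 2 unpaired electrons.
μ(spin-only) = √[2(2+2)] = √8 ≈ 2.83 BM.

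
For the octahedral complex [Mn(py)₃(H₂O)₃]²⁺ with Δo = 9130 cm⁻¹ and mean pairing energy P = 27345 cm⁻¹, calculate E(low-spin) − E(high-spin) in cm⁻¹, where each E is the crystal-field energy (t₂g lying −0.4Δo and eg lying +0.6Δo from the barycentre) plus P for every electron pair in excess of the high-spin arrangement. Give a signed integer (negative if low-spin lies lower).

Ligand charges: 3×(+0) from py and 3×(+0) from H₂O sum to +0; with overall charge +2, Mn is +2.
Group 7 minus oxidation state +2 gives a d⁵ configuration for Mn²⁺.
In the high-spin limit (t₂g³ eg²) the orbital term is 0.0Δo = 0 cm⁻¹, with no excess pairing.
Low-spin: t₂g⁵ eg⁰, orbital CFSE = -2.0Δo = -18260 cm⁻¹; plus 2 excess pairs × P = +54690 cm⁻¹; total 36430 cm⁻¹.
The difference is 36430 − (0) = 36430 cm⁻¹, so high-spin lies lower.

36430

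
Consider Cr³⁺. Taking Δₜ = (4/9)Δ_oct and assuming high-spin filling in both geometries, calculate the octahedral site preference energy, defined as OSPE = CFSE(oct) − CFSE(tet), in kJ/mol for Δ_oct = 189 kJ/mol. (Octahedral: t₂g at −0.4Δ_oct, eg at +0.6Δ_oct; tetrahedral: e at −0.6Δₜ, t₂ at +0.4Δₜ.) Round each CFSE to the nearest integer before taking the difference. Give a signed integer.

Cr is in group 6, so Cr³⁺ is d³ (6 − 3 = 3).
Octahedral (high-spin): t₂g³ eg⁰, CFSE = 3(−0.4) + 0(+0.6) = -1.2Δ_oct = -1.2 × 189 = -227 kJ/mol.
Tetrahedral: e² t₂¹, CFSE = 2(−0.6) + 1(+0.4) = -0.8Δₜ = -0.8 × (4/9) × 189 = -67 kJ/mol.
OSPE = CFSE(oct) − CFSE(tet) = -227 − (-67) = -160 kJ/mol.

-160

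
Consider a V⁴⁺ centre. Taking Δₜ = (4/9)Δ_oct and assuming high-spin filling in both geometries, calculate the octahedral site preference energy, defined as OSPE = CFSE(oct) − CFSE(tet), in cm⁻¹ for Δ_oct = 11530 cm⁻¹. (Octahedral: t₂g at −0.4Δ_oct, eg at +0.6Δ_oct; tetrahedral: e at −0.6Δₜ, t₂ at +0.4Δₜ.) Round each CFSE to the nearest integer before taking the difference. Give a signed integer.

-1537

Group 5 minus oxidation state +4 gives a d¹ configuration for V⁴⁺.
In an octahedral site d¹ (HS) is t₂g¹ eg⁰, giving CFSE(oct) = -0.4Δ_oct = -4612 cm⁻¹.
In a tetrahedral site the filling is e¹ t₂⁰: CFSE(tet) = -0.6Δₜ = -0.6 × (4/9)(11530) = -3075 cm⁻¹.
OSPE = -4612 − (-3075) = -1537 cm⁻¹.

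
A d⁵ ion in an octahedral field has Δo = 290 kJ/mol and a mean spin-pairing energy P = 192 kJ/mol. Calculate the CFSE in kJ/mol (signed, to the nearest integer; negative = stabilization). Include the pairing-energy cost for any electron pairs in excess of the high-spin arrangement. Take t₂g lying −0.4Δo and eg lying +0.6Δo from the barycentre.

With Δo > P the complex is low-spin.
That gives t₂g⁵ eg⁰.
Orbital CFSE = -2.0Δo = -2.0 × 290 = -580 kJ/mol.
Excess pairs vs high-spin: 2 − 0 = 2; pairing cost = +384 kJ/mol.
Net CFSE = -580 + 384 = -196 kJ/mol.

-196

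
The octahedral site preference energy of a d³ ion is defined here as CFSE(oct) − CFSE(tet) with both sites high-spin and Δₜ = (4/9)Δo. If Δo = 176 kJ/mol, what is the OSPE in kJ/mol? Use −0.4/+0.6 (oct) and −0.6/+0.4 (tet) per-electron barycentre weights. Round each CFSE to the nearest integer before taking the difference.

-148

In an octahedral site d³ (HS) is t2g^3 e_g^0, giving CFSE(oct) = -1.2Δo = -211 kJ/mol.
In a tetrahedral site the filling is e^2 t2^1: CFSE(tet) = -0.8Δₜ = -0.8 × (4/9)(176) = -63 kJ/mol.
Subtracting, OSPE = -211 − (-63) = -148 kJ/mol.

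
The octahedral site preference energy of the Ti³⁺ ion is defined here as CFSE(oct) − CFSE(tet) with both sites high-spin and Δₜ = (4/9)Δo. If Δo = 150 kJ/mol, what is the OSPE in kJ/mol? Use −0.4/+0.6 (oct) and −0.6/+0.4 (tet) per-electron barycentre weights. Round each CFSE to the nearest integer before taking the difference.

Group 4 minus oxidation state +3 gives a d¹ configuration for Ti³⁺.
Octahedral (high-spin): t2g^1 e_g^0, CFSE = 1(−0.4) + 0(+0.6) = -0.4Δo = -0.4 × 150 = -60 kJ/mol.
Tetrahedral: e^1 t2^0, CFSE = 1(−0.6) + 0(+0.4) = -0.6Δₜ = -0.6 × (4/9) × 150 = -40 kJ/mol.
Subtracting, OSPE = -60 − (-40) = -20 kJ/mol.

-20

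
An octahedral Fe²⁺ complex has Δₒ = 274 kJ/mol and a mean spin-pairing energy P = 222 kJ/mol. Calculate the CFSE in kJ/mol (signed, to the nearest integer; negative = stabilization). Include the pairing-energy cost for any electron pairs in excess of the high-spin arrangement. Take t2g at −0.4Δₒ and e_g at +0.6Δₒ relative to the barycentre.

-214

Group 8 minus oxidation state +2 gives a d⁶ configuration for Fe²⁺.
Δₒ > P, so pairing is preferred: the ground state is low-spin.
Filling d⁶ accordingly: t2g^6 e_g^0.
Orbital CFSE = -2.4Δₒ = -2.4 × 274 = -658 kJ/mol.
Excess pairs vs high-spin: 3 − 1 = 2; pairing cost = +444 kJ/mol.
Net CFSE = -658 + 444 = -214 kJ/mol.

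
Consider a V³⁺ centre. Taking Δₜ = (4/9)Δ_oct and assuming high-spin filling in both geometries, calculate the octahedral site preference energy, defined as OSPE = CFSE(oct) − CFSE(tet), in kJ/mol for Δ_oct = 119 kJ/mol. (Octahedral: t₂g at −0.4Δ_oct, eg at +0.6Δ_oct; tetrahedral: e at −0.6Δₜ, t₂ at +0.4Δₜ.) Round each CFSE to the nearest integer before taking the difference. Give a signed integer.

-32

V sits in group 5; removing 3 electrons leaves V³⁺ with 5 − 3 = 2 d electrons.
In an octahedral site d² (HS) is t₂g² eg⁰, giving CFSE(oct) = -0.8Δ_oct = -95 kJ/mol.
Tetrahedral: e² t₂⁰, CFSE = 2(−0.6) + 0(+0.4) = -1.2Δₜ = -1.2 × (4/9) × 119 = -63 kJ/mol.
OSPE = CFSE(oct) − CFSE(tet) = -95 − (-63) = -32 kJ/mol.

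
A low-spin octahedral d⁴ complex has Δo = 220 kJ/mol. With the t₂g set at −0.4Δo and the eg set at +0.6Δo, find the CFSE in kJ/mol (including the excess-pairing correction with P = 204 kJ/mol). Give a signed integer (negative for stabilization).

-148

Electron filling gives t₂g⁴ eg⁰.
Orbital CFSE = 4(-0.4) + 0(0.6) = -1.6Δo = -1.6 × 220 = -352 kJ/mol.
Relative to high-spin t₂g³ eg¹ (0 paired), the low-spin configuration has 1 additional pair, contributing +1 × 204 = +204 kJ/mol.
Combining: -352 + 204 = -148 kJ/mol.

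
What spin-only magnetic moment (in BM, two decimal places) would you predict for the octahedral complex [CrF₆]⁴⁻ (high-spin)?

Each F⁻ contributes -1; 6 × (-1) = -6. With overall charge -4, Cr is in the +2 oxidation state.
Cr sits in group 6; removing 2 electrons leaves Cr²⁺ with 6 − 2 = 4 d electrons.
Configuration: t₂g³ eg¹ → 4 unpaired electrons.
μ(spin-only) = √[4(4+2)] = √24 ≈ 4.90 BM.

4.90 BM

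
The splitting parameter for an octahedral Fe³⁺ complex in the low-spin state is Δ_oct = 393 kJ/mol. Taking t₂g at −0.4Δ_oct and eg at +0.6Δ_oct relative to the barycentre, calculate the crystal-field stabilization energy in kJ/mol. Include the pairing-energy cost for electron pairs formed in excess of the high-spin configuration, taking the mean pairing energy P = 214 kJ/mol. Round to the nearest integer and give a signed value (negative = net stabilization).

Fe sits in group 8; removing 3 electrons leaves Fe³⁺ with 8 − 3 = 5 d electrons.
Electron filling gives t₂g⁵ eg⁰.
Orbital CFSE = 5(-0.4) + 0(0.6) = -2.0Δ_oct = -2.0 × 393 = -786 kJ/mol.
High-spin d⁵ would be t₂g³ eg² with 0 pairs; low-spin has 2, so 2 excess pairs cost +2P = +428 kJ/mol.
Combining: -786 + 428 = -358 kJ/mol.

-358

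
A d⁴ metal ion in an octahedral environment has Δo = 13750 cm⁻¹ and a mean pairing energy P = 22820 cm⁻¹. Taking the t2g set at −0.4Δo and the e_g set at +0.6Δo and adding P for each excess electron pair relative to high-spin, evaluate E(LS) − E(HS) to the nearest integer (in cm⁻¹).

In the high-spin limit (t2g^3 e_g^1) the orbital term is -0.6Δo = -8250 cm⁻¹, with no excess pairing.
Low-spin t2g^4 e_g^0 gives -1.6Δo = -22000 cm⁻¹, but forming 1 extra pair costs 1P = 22820 cm⁻¹, so E(LS) = -22000 + 22820 = 820 cm⁻¹.
E(LS) − E(HS) = 820 − (-8250) = 9070 cm⁻¹.

9070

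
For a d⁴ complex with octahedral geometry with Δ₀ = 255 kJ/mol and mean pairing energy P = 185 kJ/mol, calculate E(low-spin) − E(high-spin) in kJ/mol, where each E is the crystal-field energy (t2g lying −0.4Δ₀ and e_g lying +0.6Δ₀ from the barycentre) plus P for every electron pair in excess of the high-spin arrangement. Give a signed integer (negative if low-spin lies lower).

High-spin d⁴ fills as t2g^3 e_g^1 with CFSE 3(−0.4) + 1(+0.6) = -0.6Δ₀ = -153 kJ/mol.
Low-spin: t2g^4 e_g^0, orbital CFSE = -1.6Δ₀ = -408 kJ/mol; plus 1 excess pair × P = +185 kJ/mol; total -223 kJ/mol.
The difference is -223 − (-153) = -70 kJ/mol, so low-spin lies lower.

-70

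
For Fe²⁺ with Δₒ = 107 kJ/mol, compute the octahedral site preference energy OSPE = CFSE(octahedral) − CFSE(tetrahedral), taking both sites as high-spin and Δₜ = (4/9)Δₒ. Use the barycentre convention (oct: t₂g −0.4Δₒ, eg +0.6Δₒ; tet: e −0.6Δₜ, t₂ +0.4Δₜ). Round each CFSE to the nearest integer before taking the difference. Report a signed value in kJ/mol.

Fe sits in group 8; removing 2 electrons leaves Fe²⁺ with 8 − 2 = 6 d electrons.
In an octahedral site d⁶ (HS) is t₂g⁴ eg², giving CFSE(oct) = -0.4Δₒ = -43 kJ/mol.
Tetrahedral e³ t₂³ gives -0.6Δₜ = -0.6 × (4/9) × 107 = -29 kJ/mol.
OSPE = -43 − (-29) = -14 kJ/mol.

-14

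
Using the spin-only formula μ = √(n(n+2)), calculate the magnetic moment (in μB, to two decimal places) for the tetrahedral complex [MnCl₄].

3.87 μB

Each Cl⁻ contributes -1; 4 × (-1) = -4. With overall charge +0, Mn is in the +4 oxidation state.
Mn⁴⁺: group 7, so d-count = 7 − 4 = 3.
With tetrahedral geometry the complex is necessarily high-spin.
Configuration: e² t₂¹ → 3 unpaired electrons.
μ(spin-only) = √[3(3+2)] = √15 ≈ 3.87 μB.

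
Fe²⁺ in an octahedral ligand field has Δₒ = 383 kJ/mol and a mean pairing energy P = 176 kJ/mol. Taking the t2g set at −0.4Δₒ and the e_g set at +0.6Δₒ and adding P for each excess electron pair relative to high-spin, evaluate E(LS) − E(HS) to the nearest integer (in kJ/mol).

Fe²⁺: group 8, so d-count = 8 − 2 = 6.
High-spin: t2g^4 e_g^2, CFSE = -0.4Δₒ = -153 kJ/mol.
Low-spin: t2g^6 e_g^0, orbital CFSE = -2.4Δₒ = -919 kJ/mol; plus 2 excess pairs × P = +352 kJ/mol; total -567 kJ/mol.
The difference is -567 − (-153) = -414 kJ/mol, so low-spin lies lower.

-414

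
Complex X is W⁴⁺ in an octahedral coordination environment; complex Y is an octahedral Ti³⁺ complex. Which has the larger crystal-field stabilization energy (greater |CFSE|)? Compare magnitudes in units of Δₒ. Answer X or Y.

X

X: Group 6 minus oxidation state +4 gives a d² configuration for W⁴⁺; For octahedral d² the high- and low-spin configurations coincide; t₂g² eg⁰, CFSE = -0.8Δₒ.
Y: Ti sits in group 4; removing 3 electrons leaves Ti³⁺ with 4 − 3 = 1 d electrons; t₂g¹ eg⁰, CFSE = -0.4Δₒ.
So X has the larger |CFSE|.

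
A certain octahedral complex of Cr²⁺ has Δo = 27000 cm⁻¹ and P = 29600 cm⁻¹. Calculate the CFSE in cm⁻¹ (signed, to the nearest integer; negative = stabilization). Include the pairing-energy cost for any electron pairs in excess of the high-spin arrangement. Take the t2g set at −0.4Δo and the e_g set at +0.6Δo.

-16200

Cr sits in group 6; removing 2 electrons leaves Cr²⁺ with 6 − 2 = 4 d electrons.
Since Δo = 27000 cm⁻¹ < P = 29600 cm⁻¹, the complex adopts the high-spin configuration.
Filling d⁴ accordingly: t2g^3 e_g^1.
Orbital CFSE = -0.6Δo = -0.6 × 27000 = -16200 cm⁻¹.
High-spin has no excess pairs, so no pairing correction applies.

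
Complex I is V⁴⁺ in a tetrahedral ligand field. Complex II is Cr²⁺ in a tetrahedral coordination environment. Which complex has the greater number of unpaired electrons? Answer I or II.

I: V sits in group 5; removing 4 electrons leaves V⁴⁺ with 5 − 4 = 1 d electrons; Tetrahedral fields are weak (Δₜ ≈ 4/9 Δₒ), so electrons fill high-spin; e^1 t2^0 → 1 unpaired.
II: Cr sits in group 6; removing 2 electrons leaves Cr²⁺ with 6 − 2 = 4 d electrons; With tetrahedral geometry the complex is necessarily high-spin; e² t₂² → 4 unpaired.
So II has more unpaired electrons.

II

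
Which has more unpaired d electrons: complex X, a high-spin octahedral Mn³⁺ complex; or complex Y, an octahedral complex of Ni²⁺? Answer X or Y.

X

X: Mn³⁺: group 7, so d-count = 7 − 3 = 4; t2g^3 e_g^1 → 4 unpaired.
Y: Ni sits in group 10; removing 2 electrons leaves Ni²⁺ with 10 − 2 = 8 d electrons; t2g^6 e_g^2 → 2 unpaired.
So X has more unpaired electrons.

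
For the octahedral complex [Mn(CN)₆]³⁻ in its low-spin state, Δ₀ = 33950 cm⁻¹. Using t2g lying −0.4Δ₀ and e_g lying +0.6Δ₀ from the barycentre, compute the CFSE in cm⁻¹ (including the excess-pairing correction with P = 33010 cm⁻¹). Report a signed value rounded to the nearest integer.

Each CN⁻ contributes -1; 6 × (-1) = -6. With overall charge -3, Mn is in the +3 oxidation state.
Mn is in group 7, so Mn³⁺ is d⁴ (7 − 3 = 4).
The d⁴ electrons fill as t2g^4 e_g^0.
CFSE(orbital) = 4×(-0.4Δ₀) + 0×(0.6Δ₀) = -1.6Δ₀; with Δ₀ = 33950 cm⁻¹ that is -54320 cm⁻¹.
Pairing penalty: 1 pair vs 0 in the high-spin reference → 1 extra × P = 33010 cm⁻¹.
Net CFSE = -54320 + 33010 = -21310 cm⁻¹.

-21310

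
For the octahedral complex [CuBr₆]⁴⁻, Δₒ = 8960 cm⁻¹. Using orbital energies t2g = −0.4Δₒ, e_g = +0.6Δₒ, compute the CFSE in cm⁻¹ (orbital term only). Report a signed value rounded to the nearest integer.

Each Br⁻ contributes -1; 6 × (-1) = -6. With overall charge -4, Cu is in the +2 oxidation state.
Cu sits in group 11; removing 2 electrons leaves Cu²⁺ with 11 − 2 = 9 d electrons.
For octahedral d⁹ the high- and low-spin configurations coincide.
The d⁹ electrons fill as t2g^6 e_g^3.
The orbital stabilization is -0.6Δₒ = -0.6 × 8960 = -5376 cm⁻¹.

-5376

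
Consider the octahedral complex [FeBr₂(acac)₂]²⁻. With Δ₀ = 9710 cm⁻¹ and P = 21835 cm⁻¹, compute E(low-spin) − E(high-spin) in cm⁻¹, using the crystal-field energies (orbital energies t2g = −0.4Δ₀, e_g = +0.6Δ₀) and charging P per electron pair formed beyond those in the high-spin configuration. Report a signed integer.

24250

Ligand charges: 2×(-1) from Br⁻ and 2×(-1) from acac⁻ sum to -4; with overall charge -2, Fe is +2.
Fe²⁺: group 8, so d-count = 8 − 2 = 6.
High-spin d⁶ fills as t2g^4 e_g^2 with CFSE 4(−0.4) + 2(+0.6) = -0.4Δ₀ = -3884 cm⁻¹.
Low-spin t2g^6 e_g^0 gives -2.4Δ₀ = -23304 cm⁻¹, but forming 2 extra pairs costs 2P = 43670 cm⁻¹, so E(LS) = -23304 + 43670 = 20366 cm⁻¹.
The difference is 20366 − (-3884) = 24250 cm⁻¹, so high-spin lies lower.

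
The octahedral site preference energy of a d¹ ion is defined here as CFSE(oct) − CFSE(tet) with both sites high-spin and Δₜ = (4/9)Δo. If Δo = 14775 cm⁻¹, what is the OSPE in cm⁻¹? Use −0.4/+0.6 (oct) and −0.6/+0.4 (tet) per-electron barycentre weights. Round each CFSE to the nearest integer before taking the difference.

-1970

In an octahedral site d¹ (HS) is t₂g¹ eg⁰, giving CFSE(oct) = -0.4Δo = -5910 cm⁻¹.
In a tetrahedral site the filling is e¹ t₂⁰: CFSE(tet) = -0.6Δₜ = -0.6 × (4/9)(14775) = -3940 cm⁻¹.
OSPE = CFSE(oct) − CFSE(tet) = -5910 − (-3940) = -1970 cm⁻¹.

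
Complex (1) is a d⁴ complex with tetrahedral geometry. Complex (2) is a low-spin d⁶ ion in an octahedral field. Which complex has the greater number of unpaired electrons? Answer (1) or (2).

(1)

(1): Tetrahedral splitting is small, so the complex is high-spin; e² t₂² → 4 unpaired.
(2): t2g^6 e_g^0 → 0 unpaired.
So (1) has more unpaired electrons.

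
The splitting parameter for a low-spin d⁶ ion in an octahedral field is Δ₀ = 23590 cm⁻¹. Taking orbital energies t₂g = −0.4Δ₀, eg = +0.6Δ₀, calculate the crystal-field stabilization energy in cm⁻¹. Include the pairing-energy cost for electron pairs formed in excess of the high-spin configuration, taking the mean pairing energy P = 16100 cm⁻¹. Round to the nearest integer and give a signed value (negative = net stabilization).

-24416

The d⁶ electrons fill as t₂g⁶ eg⁰.
Orbital CFSE = 6(-0.4) + 0(0.6) = -2.4Δ₀ = -2.4 × 23590 = -56616 cm⁻¹.
Pairing penalty: 3 pairs vs 1 in the high-spin reference → 2 extra × P = 32200 cm⁻¹.
Net CFSE = -56616 + 32200 = -24416 cm⁻¹.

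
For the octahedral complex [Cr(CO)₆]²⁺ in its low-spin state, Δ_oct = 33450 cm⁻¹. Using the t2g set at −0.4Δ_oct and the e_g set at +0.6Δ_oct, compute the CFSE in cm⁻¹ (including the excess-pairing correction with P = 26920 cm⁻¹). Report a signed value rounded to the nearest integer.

CO is neutral, so the +2 overall charge sits on Cr: oxidation state +2.
Cr sits in group 6; removing 2 electrons leaves Cr²⁺ with 6 − 2 = 4 d electrons.
Electron filling gives t2g^4 e_g^0.
Orbital CFSE = 4(-0.4) + 0(0.6) = -1.6Δ_oct = -1.6 × 33450 = -53520 cm⁻¹.
Pairing penalty: 1 pair vs 0 in the high-spin reference → 1 extra × P = 26920 cm⁻¹.
Combining: -53520 + 26920 = -26600 cm⁻¹.

-26600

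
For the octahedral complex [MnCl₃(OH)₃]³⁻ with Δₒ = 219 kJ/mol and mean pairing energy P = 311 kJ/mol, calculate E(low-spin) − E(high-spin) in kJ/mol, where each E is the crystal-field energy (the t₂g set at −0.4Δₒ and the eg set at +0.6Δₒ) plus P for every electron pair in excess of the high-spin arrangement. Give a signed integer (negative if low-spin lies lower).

92

Ligand charges: 3×(-1) from Cl⁻ and 3×(-1) from OH⁻ sum to -6; with overall charge -3, Mn is +3.
Group 7 minus oxidation state +3 gives a d⁴ configuration for Mn³⁺.
High-spin d⁴ fills as t₂g³ eg¹ with CFSE 3(−0.4) + 1(+0.6) = -0.6Δₒ = -131 kJ/mol.
For low-spin the configuration is t₂g⁴ eg⁰: orbital energy -1.6 × 219 = -350 kJ/mol, and 1 additional pair relative to high-spin adds 311 kJ/mol, giving -39 kJ/mol.
Thus E(LS) − E(HS) = 92 kJ/mol.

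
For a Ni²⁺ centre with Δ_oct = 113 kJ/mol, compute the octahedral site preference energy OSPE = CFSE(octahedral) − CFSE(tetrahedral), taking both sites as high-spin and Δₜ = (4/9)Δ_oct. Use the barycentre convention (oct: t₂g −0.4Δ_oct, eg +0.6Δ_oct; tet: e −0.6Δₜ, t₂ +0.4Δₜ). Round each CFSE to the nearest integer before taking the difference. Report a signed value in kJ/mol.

-96

Ni sits in group 10; removing 2 electrons leaves Ni²⁺ with 10 − 2 = 8 d electrons.
Octahedral high-spin t2g^6 e_g^2: CFSE = -1.2 × 113 = -136 kJ/mol.
In a tetrahedral site the filling is e^4 t2^4: CFSE(tet) = -0.8Δₜ = -0.8 × (4/9)(113) = -40 kJ/mol.
Subtracting, OSPE = -136 − (-40) = -96 kJ/mol.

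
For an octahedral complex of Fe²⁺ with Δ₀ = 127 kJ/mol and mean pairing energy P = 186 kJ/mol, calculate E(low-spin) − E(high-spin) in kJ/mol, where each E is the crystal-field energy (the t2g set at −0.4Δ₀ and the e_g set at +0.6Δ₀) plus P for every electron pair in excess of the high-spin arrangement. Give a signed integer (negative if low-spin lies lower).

Fe²⁺: group 8, so d-count = 8 − 2 = 6.
High-spin: t2g^4 e_g^2, CFSE = -0.4Δ₀ = -51 kJ/mol.
Low-spin: t2g^6 e_g^0, orbital CFSE = -2.4Δ₀ = -305 kJ/mol; plus 2 excess pairs × P = +372 kJ/mol; total 67 kJ/mol.
E(LS) − E(HS) = 67 − (-51) = 118 kJ/mol.

118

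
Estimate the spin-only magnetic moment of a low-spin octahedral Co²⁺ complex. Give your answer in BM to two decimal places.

Co²⁺: group 9, so d-count = 9 − 2 = 7.
Configuration: t₂g⁶ eg¹ → 1 unpaired electron.
μ(spin-only) = √[1(1+2)] = √3 ≈ 1.73 BM.

1.73 BM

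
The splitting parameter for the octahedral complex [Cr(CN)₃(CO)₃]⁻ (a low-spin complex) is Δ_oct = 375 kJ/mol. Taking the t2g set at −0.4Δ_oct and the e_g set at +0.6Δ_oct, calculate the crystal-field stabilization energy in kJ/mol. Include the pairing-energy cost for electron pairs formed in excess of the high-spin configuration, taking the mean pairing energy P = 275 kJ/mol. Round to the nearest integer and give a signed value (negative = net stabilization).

-325

Ligand charges: 3×(-1) from CN⁻ and 3×(+0) from CO sum to -3; with overall charge -1, Cr is +2.
Cr sits in group 6; removing 2 electrons leaves Cr²⁺ with 6 − 2 = 4 d electrons.
The d⁴ electrons fill as t2g^4 e_g^0.
The orbital stabilization is -1.6Δ_oct = -1.6 × 375 = -600 kJ/mol.
Pairing penalty: 1 pair vs 0 in the high-spin reference → 1 extra × P = 275 kJ/mol.
Combining: -600 + 275 = -325 kJ/mol.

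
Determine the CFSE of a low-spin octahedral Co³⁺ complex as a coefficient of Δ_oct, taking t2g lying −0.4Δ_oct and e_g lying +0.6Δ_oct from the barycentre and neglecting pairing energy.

Co sits in group 9; removing 3 electrons leaves Co³⁺ with 9 − 3 = 6 d electrons.
Configuration: t2g^6 e_g^0.
CFSE = 6(-0.4Δ_oct) + 0(0.6Δ_oct) = -2.4Δ_oct + 0.0Δ_oct = -2.4Δ_oct.

-2.4 Δ_oct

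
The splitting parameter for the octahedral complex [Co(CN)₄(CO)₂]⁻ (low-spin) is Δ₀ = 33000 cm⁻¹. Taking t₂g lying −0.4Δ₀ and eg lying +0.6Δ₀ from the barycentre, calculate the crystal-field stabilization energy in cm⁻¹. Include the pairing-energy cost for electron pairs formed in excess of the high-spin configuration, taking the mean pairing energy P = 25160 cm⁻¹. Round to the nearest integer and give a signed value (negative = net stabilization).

-28880

Ligand charges: 4×(-1) from CN⁻ and 2×(+0) from CO sum to -4; with overall charge -1, Co is +3.
Co³⁺: group 9, so d-count = 9 − 3 = 6.
The d⁶ electrons fill as t₂g⁶ eg⁰.
Orbital CFSE = 6(-0.4) + 0(0.6) = -2.4Δ₀ = -2.4 × 33000 = -79200 cm⁻¹.
Pairing penalty: 3 pairs vs 1 in the high-spin reference → 2 extra × P = 50320 cm⁻¹.
Overall CFSE = -79200 + 50320 = -28880 cm⁻¹.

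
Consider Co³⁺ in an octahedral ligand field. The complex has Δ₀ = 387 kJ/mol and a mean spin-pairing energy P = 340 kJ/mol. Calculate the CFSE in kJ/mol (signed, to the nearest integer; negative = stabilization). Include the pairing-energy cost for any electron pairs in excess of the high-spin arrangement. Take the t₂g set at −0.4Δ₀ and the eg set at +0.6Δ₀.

-249

Group 9 minus oxidation state +3 gives a d⁶ configuration for Co³⁺.
Since Δ₀ = 387 kJ/mol > P = 340 kJ/mol, the complex adopts the low-spin configuration.
That gives t₂g⁶ eg⁰.
Orbital CFSE = -2.4Δ₀ = -2.4 × 387 = -929 kJ/mol.
Excess pairs vs high-spin: 3 − 1 = 2; pairing cost = +680 kJ/mol.
Net CFSE = -929 + 680 = -249 kJ/mol.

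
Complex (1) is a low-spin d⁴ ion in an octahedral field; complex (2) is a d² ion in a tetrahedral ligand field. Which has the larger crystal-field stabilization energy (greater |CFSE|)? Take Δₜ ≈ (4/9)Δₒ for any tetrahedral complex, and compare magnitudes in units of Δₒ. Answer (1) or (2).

(1): t₂g⁴ eg⁰, CFSE = -1.6Δₒ.
(2): With tetrahedral geometry the complex is necessarily high-spin; e^2 t2^0, CFSE = -1.2Δₜ ≈ -0.53Δₒ.
So (1) has the larger |CFSE|.

(1)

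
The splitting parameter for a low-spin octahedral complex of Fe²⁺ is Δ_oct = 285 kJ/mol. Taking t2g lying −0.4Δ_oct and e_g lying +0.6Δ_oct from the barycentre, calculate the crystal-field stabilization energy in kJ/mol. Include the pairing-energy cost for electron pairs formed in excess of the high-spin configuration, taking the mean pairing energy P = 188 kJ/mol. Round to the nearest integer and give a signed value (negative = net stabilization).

-308

Fe sits in group 8; removing 2 electrons leaves Fe²⁺ with 8 − 2 = 6 d electrons.
The d⁶ electrons fill as t2g^6 e_g^0.
CFSE(orbital) = 6×(-0.4Δ_oct) + 0×(0.6Δ_oct) = -2.4Δ_oct; with Δ_oct = 285 kJ/mol that is -684 kJ/mol.
Relative to high-spin t2g^4 e_g^2 (1 paired), the low-spin configuration has 2 additional pairs, contributing +2 × 188 = +376 kJ/mol.
Net CFSE = -684 + 376 = -308 kJ/mol.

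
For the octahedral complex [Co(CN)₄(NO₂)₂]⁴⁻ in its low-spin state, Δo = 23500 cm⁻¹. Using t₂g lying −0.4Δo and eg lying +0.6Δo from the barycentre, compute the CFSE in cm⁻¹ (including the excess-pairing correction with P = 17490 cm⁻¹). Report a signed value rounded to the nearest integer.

Ligand charges: 4×(-1) from CN⁻ and 2×(-1) from NO₂⁻ sum to -6; with overall charge -4, Co is +2.
Group 9 minus oxidation state +2 gives a d⁷ configuration for Co²⁺.
Configuration: t₂g⁶ eg¹.
Orbital CFSE = 6(-0.4) + 1(0.6) = -1.8Δo = -1.8 × 23500 = -42300 cm⁻¹.
Relative to high-spin t₂g⁵ eg² (2 paired), the low-spin configuration has 1 additional pair, contributing +1 × 17490 = +17490 cm⁻¹.
Combining: -42300 + 17490 = -24810 cm⁻¹.

-24810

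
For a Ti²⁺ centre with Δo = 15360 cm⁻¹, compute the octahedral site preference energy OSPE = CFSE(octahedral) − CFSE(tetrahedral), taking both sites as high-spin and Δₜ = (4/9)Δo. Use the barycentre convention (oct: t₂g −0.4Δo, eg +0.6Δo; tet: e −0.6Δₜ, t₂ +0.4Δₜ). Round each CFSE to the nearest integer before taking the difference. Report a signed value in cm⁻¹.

-4096

Ti is in group 4, so Ti²⁺ is d² (4 − 2 = 2).
Octahedral (high-spin): t2g^2 e_g^0, CFSE = 2(−0.4) + 0(+0.6) = -0.8Δo = -0.8 × 15360 = -12288 cm⁻¹.
Tetrahedral e^2 t2^0 gives -1.2Δₜ = -1.2 × (4/9) × 15360 = -8192 cm⁻¹.
OSPE = CFSE(oct) − CFSE(tet) = -12288 − (-8192) = -4096 cm⁻¹.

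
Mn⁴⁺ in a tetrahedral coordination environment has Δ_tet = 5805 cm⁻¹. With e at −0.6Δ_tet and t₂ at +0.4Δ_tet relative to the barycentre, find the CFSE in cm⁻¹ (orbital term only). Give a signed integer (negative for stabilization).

Mn is in group 7, so Mn⁴⁺ is d³ (7 − 4 = 3).
With tetrahedral geometry the complex is necessarily high-spin.
Electron filling gives e² t₂¹.
Orbital CFSE = 2(-0.6) + 1(0.4) = -0.8Δ_tet = -0.8 × 5805 = -4644 cm⁻¹.

-4644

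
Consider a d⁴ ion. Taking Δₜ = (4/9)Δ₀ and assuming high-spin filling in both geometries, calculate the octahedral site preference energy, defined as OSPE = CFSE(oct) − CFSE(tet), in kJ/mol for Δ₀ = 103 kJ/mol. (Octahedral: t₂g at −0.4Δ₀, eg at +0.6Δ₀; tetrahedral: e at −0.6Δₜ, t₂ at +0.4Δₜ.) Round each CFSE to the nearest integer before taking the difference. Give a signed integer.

Octahedral high-spin t₂g³ eg¹: CFSE = -0.6 × 103 = -62 kJ/mol.
In a tetrahedral site the filling is e² t₂²: CFSE(tet) = -0.4Δₜ = -0.4 × (4/9)(103) = -18 kJ/mol.
OSPE = -62 − (-18) = -44 kJ/mol.

-44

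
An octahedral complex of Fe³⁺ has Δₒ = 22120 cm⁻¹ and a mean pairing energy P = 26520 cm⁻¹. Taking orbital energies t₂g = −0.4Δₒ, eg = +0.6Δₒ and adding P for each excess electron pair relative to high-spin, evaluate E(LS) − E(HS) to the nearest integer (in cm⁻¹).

8800

Fe is in group 8, so Fe³⁺ is d⁵ (8 − 3 = 5).
High-spin: t₂g³ eg², CFSE = 0.0Δₒ = 0 cm⁻¹.
For low-spin the configuration is t₂g⁵ eg⁰: orbital energy -2.0 × 22120 = -44240 cm⁻¹, and 2 additional pairs relative to high-spin add 53040 cm⁻¹, giving 8800 cm⁻¹.
E(LS) − E(HS) = 8800 − (0) = 8800 cm⁻¹.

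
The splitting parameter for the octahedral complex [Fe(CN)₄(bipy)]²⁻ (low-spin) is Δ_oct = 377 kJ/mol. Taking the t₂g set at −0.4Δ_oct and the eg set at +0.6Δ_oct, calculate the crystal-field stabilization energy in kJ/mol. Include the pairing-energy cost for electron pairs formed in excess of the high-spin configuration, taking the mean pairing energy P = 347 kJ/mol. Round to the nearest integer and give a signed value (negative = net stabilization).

Ligand charges: 4×(-1) from CN⁻ and 1×(+0) from bipy sum to -4; with overall charge -2, Fe is +2.
Group 8 minus oxidation state +2 gives a d⁶ configuration for Fe²⁺.
Configuration: t₂g⁶ eg⁰.
The orbital stabilization is -2.4Δ_oct = -2.4 × 377 = -905 kJ/mol.
Relative to high-spin t₂g⁴ eg² (1 paired), the low-spin configuration has 2 additional pairs, contributing +2 × 347 = +694 kJ/mol.
Net CFSE = -905 + 694 = -211 kJ/mol.

-211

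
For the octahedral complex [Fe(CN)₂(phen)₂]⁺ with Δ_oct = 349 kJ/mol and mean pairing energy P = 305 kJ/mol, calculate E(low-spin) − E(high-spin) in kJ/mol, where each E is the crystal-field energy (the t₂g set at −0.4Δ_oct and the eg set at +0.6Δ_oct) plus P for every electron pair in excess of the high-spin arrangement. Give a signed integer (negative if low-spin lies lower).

Ligand charges: 2×(-1) from CN⁻ and 2×(+0) from phen sum to -2; with overall charge +1, Fe is +3.
Fe sits in group 8; removing 3 electrons leaves Fe³⁺ with 8 − 3 = 5 d electrons.
In the high-spin limit (t₂g³ eg²) the orbital term is 0.0Δ_oct = 0 kJ/mol, with no excess pairing.
For low-spin the configuration is t₂g⁵ eg⁰: orbital energy -2.0 × 349 = -698 kJ/mol, and 2 additional pairs relative to high-spin add 610 kJ/mol, giving -88 kJ/mol.
The difference is -88 − (0) = -88 kJ/mol, so low-spin lies lower.

-88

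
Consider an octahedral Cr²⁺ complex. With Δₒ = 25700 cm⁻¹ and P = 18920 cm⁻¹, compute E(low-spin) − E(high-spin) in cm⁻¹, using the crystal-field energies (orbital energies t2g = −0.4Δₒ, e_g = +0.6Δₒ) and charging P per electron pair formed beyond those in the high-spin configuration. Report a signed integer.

-6780

Group 6 minus oxidation state +2 gives a d⁴ configuration for Cr²⁺.
High-spin d⁴ fills as t2g^3 e_g^1 with CFSE 3(−0.4) + 1(+0.6) = -0.6Δₒ = -15420 cm⁻¹.
Low-spin t2g^4 e_g^0 gives -1.6Δₒ = -41120 cm⁻¹, but forming 1 extra pair costs 1P = 18920 cm⁻¹, so E(LS) = -41120 + 18920 = -22200 cm⁻¹.
E(LS) − E(HS) = -22200 − (-15420) = -6780 cm⁻¹.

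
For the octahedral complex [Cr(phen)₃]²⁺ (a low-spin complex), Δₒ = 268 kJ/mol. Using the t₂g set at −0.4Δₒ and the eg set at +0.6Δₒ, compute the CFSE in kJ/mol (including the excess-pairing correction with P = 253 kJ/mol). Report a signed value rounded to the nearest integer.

-176

phen is neutral, so the +2 overall charge sits on Cr: oxidation state +2.
Cr sits in group 6; removing 2 electrons leaves Cr²⁺ with 6 − 2 = 4 d electrons.
Electron filling gives t₂g⁴ eg⁰.
The orbital stabilization is -1.6Δₒ = -1.6 × 268 = -429 kJ/mol.
High-spin d⁴ would be t₂g³ eg¹ with 0 pairs; low-spin has 1, so 1 excess pair costs +1P = +253 kJ/mol.
Overall CFSE = -429 + 253 = -176 kJ/mol.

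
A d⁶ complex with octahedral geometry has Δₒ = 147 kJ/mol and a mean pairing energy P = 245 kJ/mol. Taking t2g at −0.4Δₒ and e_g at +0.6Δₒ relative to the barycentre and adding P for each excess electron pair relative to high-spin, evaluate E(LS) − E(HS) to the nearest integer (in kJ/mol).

196

High-spin d⁶ fills as t2g^4 e_g^2 with CFSE 4(−0.4) + 2(+0.6) = -0.4Δₒ = -59 kJ/mol.
For low-spin the configuration is t2g^6 e_g^0: orbital energy -2.4 × 147 = -353 kJ/mol, and 2 additional pairs relative to high-spin add 490 kJ/mol, giving 137 kJ/mol.
E(LS) − E(HS) = 137 − (-59) = 196 kJ/mol.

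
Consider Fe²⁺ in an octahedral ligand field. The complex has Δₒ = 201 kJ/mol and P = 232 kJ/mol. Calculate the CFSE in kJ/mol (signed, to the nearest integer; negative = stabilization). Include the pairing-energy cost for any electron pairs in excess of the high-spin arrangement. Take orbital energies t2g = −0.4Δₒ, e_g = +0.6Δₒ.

-80

Fe²⁺: group 8, so d-count = 8 − 2 = 6.
With Δₒ < P the complex is high-spin.
Configuration: t2g^4 e_g^2.
Orbital CFSE = -0.4Δₒ = -0.4 × 201 = -80 kJ/mol.
High-spin has no excess pairs, so no pairing correction applies.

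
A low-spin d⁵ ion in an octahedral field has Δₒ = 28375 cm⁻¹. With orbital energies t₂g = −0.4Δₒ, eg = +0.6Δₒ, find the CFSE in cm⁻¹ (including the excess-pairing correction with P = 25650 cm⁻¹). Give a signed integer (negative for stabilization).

Configuration: t₂g⁵ eg⁰.
CFSE(orbital) = 5×(-0.4Δₒ) + 0×(0.6Δₒ) = -2.0Δₒ; with Δₒ = 28375 cm⁻¹ that is -56750 cm⁻¹.
Pairing penalty: 2 pairs vs 0 in the high-spin reference → 2 extra × P = 51300 cm⁻¹.
Net CFSE = -56750 + 51300 = -5450 cm⁻¹.

-5450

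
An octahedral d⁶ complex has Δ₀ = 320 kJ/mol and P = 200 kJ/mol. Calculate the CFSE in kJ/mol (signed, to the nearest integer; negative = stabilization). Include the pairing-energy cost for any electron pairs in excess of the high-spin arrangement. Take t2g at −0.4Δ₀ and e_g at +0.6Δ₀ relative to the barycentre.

-368

With Δ₀ > P the complex is low-spin.
Filling d⁶ accordingly: t2g^6 e_g^0.
Orbital CFSE = -2.4Δ₀ = -2.4 × 320 = -768 kJ/mol.
Excess pairs vs high-spin: 3 − 1 = 2; pairing cost = +400 kJ/mol.
Net CFSE = -768 + 400 = -368 kJ/mol.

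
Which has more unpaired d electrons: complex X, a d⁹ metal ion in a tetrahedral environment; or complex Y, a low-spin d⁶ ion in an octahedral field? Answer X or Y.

X: With tetrahedral geometry the complex is necessarily high-spin; e⁴ t₂⁵ → 1 unpaired.
Y: t2g^6 e_g^0 → 0 unpaired.
So X has more unpaired electrons.

X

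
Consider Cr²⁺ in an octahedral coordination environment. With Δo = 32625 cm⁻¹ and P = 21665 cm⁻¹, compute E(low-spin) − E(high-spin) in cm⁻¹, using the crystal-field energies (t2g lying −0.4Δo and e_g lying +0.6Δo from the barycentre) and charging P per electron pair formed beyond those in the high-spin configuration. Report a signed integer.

-10960

Group 6 minus oxidation state +2 gives a d⁴ configuration for Cr²⁺.
High-spin d⁴ fills as t2g^3 e_g^1 with CFSE 3(−0.4) + 1(+0.6) = -0.6Δo = -19575 cm⁻¹.
Low-spin t2g^4 e_g^0 gives -1.6Δo = -52200 cm⁻¹, but forming 1 extra pair costs 1P = 21665 cm⁻¹, so E(LS) = -52200 + 21665 = -30535 cm⁻¹.
E(LS) − E(HS) = -30535 − (-19575) = -10960 cm⁻¹.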